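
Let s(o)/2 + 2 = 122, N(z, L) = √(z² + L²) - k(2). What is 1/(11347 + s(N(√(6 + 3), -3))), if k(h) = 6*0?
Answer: 1/11587 ≈ 8.6304e-5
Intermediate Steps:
k(h) = 0
N(z, L) = √(L² + z²) (N(z, L) = √(z² + L²) - 1*0 = √(L² + z²) + 0 = √(L² + z²))
s(o) = 240 (s(o) = -4 + 2*122 = -4 + 244 = 240)
1/(11347 + s(N(√(6 + 3), -3))) = 1/(11347 + 240) = 1/11587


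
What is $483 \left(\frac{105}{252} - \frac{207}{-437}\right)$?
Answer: $\frac{32683}{76} \approx 430.04$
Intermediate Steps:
$483 \left(\frac{105}{252} - \frac{207}{-437}\right) = 483 \left(105 \cdot \frac{1}{252} - - \frac{9}{19}\right) = 483 \left(\frac{5}{12} + \frac{9}{19}\right) = 483 \cdot \frac{203}{228} = \frac{32683}{76}$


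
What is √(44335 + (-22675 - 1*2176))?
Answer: 2*√4871 ≈ 139.59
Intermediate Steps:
√(44335 + (-22675 - 1*2176)) = √(44335 + (-22675 - 2176)) = √(44335 - 24851) = √19484 = 2*√4871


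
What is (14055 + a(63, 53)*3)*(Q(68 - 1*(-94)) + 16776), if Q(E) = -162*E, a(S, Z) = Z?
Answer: -134578152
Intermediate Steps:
(14055 + a(63, 53)*3)*(Q(68 - 1*(-94)) + 16776) = (14055 + 53*3)*(-162*(68 - 1*(-94)) + 16776) = (14055 + 159)*(-162*(68 + 94) + 16776) = 14214*(-162*162 + 16776) = 14214*(-26244 + 16776) = 14214*(-9468) = -134578152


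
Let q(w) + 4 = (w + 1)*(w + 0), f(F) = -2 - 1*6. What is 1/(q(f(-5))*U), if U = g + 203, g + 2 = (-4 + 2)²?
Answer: 1/10660 ≈ 9.3809e-5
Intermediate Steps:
g = 2 (g = -2 + (-4 + 2)² = -2 + (-2)² = -2 + 4 = 2)
f(F) = -8 (f(F) = -2 - 6 = -8)
U = 205 (U = 2 + 203 = 205)
q(w) = -4 + w*(1 + w) (q(w) = -4 + (w + 1)*(w + 0) = -4 + (1 + w)*w = -4 + w*(1 + w))
1/(q(f(-5))*U) = 1/((-4 - 8 + (-8)²)*205) = 1/((-4 - 8 + 64)*205) = 1/(52*205) = 1/10660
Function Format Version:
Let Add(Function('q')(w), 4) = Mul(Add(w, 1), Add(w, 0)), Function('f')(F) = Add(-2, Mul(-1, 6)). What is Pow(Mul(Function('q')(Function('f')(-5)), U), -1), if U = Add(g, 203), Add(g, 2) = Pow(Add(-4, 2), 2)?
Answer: Rational(1, 10660) ≈ 9.3809e-5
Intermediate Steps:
g = 2 (g = Add(-2, Pow(Add(-4, 2), 2)) = Add(-2, Pow(-2, 2)) = Add(-2, 4) = 2)
Function('f')(F) = -8 (Function('f')(F) = Add(-2, -6) = -8)
U = 205 (U = Add(2, 203) = 205)
Function('q')(w) = Add(-4, Mul(w, Add(1, w))) (Function('q')(w) = Add(-4, Mul(Add(w, 1), Add(w, 0))) = Add(-4, Mul(Add(1, w), w)) = Add(-4, Mul(w, Add(1, w))))
Pow(Mul(Function('q')(Function('f')(-5)), U), -1) = Pow(Mul(Add(-4, -8, Pow(-8, 2)), 205), -1) = Pow(Mul(Add(-4, -8, 64), 205), -1) = Pow(Mul(52, 205), -1) = Pow(10660, -1) = Rational(1, 10660)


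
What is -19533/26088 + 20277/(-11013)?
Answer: -82678145/31923016 ≈ -2.5899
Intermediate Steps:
-19533/26088 + 20277/(-11013) = -19533*1/26088 + 20277*(-1/11013) = -6511/8696 - 6759/3671 = -82678145/31923016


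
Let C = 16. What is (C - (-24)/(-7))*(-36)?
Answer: -3168/7 ≈ -452.57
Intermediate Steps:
(C - (-24)/(-7))*(-36) = (16 - (-24)/(-7))*(-36) = (16 - (-24)*(-1)/7)*(-36) = (16 - 3*8/7)*(-36) = (16 - 24/7)*(-36) = (88/7)*(-36) = -3168/7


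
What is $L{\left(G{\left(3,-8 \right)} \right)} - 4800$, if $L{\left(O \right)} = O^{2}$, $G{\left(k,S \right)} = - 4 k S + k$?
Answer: $5001$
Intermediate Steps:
$G{\left(k,S \right)} = k - 4 S k$ ($G{\left(k,S \right)} = - 4 S k + k = k - 4 S k$)
$L{\left(G{\left(3,-8 \right)} \right)} - 4800 = \left(3 \left(1 - -32\right)\right)^{2} - 4800 = \left(3 \left(1 + 32\right)\right)^{2} - 4800 = \left(3 \cdot 33\right)^{2} - 4800 = 99^{2} - 4800 = 9801 - 4800 = 5001$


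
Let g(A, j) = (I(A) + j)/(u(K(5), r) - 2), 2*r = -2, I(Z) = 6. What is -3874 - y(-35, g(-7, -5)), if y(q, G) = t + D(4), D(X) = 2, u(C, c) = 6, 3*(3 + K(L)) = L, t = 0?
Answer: -3876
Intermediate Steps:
K(L) = -3 + L/3
r = -1 (r = (1/2)*(-2) = -1)
g(A, j) = 3/2 + j/4 (g(A, j) = (6 + j)/(6 - 2) = (6 + j)/4 = (6 + j)*(1/4) = 3/2 + j/4)
y(q, G) = 2 (y(q, G) = 0 + 2 = 2)
-3874 - y(-35, g(-7, -5)) = -3874 - 1*2 = -3874 - 2 = -3876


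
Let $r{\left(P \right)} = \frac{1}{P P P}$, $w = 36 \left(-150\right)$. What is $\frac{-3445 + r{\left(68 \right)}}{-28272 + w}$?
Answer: $\frac{1083218239}{10587554304} \approx 0.10231$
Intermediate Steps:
$w = -5400$
$r{\left(P \right)} = \frac{1}{P^{3}}$ ($r{\left(P \right)} = \frac{1}{P^{2} P} = \frac{1}{P^{3}}$)
$\frac{-3445 + r{\left(68 \right)}}{-28272 + w} = \frac{-3445 + \frac{1}{314432}}{-28272 - 5400} = \frac{-3445 + \frac{1}{314432}}{-33672} = \left(- \frac{1083218239}{314432}\right) \left(- \frac{1}{33672}\right) = \frac{1083218239}{10587554304}$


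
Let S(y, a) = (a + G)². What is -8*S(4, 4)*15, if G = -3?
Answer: -120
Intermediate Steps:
S(y, a) = (-3 + a)² (S(y, a) = (a - 3)² = (-3 + a)²)
-8*S(4, 4)*15 = -8*(-3 + 4)²*15 = -8*1²*15 = -8*1*15 = -8*15 = -120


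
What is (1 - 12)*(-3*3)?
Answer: 99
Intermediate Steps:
(1 - 12)*(-3*3) = -11*(-9) = 99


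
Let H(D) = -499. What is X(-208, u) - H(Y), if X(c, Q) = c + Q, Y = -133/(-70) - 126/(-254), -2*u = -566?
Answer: 574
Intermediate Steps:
u = 283 (u = -1/2*(-566) = 283)
Y = 3043/1270 (Y = -133*(-1/70) - 126*(-1/254) = 19/10 + 63/127 = 3043/1270 ≈ 2.3961)
X(c, Q) = Q + c
X(-208, u) - H(Y) = (283 - 208) - 1*(-499) = 75 + 499 = 574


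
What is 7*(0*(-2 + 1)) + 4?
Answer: 4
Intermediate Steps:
7*(0*(-2 + 1)) + 4 = 7*(0*(-1)) + 4 = 7*0 + 4 = 0 + 4 = 4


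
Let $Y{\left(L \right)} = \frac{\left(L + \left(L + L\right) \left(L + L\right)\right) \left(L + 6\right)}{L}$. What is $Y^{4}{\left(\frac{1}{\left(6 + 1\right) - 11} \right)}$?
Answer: $0$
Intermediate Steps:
$Y{\left(L \right)} = \frac{\left(6 + L\right) \left(L + 4 L^{2}\right)}{L}$ ($Y{\left(L \right)} = \frac{\left(L + 2 L 2 L\right) \left(6 + L\right)}{L} = \frac{\left(L + 4 L^{2}\right) \left(6 + L\right)}{L} = \frac{\left(6 + L\right) \left(L + 4 L^{2}\right)}{L}$)
$Y^{4}{\left(\frac{1}{\left(6 + 1\right) - 11} \right)} = \left(6 + 4 \left(\frac{1}{\left(6 + 1\right) - 11}\right)^{2} + \frac{25}{\left(6 + 1\right) - 11}\right)^{4} = \left(6 + 4 \left(\frac{1}{7 - 11}\right)^{2} + \frac{25}{7 - 11}\right)^{4} = \left(6 + 4 \left(\frac{1}{-4}\right)^{2} + \frac{25}{-4}\right)^{4} = \left(6 + 4 \left(- \frac{1}{4}\right)^{2} + 25 \left(- \frac{1}{4}\right)\right)^{4} = \left(6 + 4 \cdot \frac{1}{16} - \frac{25}{4}\right)^{4} = \left(6 + \frac{1}{4} - \frac{25}{4}\right)^{4} = 0^{4} = 0$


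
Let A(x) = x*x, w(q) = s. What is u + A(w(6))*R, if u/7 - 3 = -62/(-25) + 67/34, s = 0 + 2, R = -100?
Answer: -295669/850 ≈ -347.85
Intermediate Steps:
s = 2
w(q) = 2
A(x) = x²
u = 44331/850 (u = 21 + 7*(-62/(-25) + 67/34) = 21 + 7*(-62*(-1/25) + 67*(1/34)) = 21 + 7*(62/25 + 67/34) = 21 + 7*(3783/850) = 21 + 26481/850 = 44331/850 ≈ 52.154)
u + A(w(6))*R = 44331/850 + 2²*(-100) = 44331/850 + 4*(-100) = 44331/850 - 400 = -295669/850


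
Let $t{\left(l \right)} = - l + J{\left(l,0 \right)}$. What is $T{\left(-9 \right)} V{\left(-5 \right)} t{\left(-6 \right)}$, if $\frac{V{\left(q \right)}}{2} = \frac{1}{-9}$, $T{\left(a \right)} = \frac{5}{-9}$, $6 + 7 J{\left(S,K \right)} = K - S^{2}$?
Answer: $0$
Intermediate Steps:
$J{\left(S,K \right)} = - \frac{6}{7} - \frac{S^{2}}{7} + \frac{K}{7}$ ($J{\left(S,K \right)} = - \frac{6}{7} + \frac{K - S^{2}}{7} = - \frac{6}{7} + \left(- \frac{S^{2}}{7} + \frac{K}{7}\right) = - \frac{6}{7} - \frac{S^{2}}{7} + \frac{K}{7}$)
$T{\left(a \right)} = - \frac{5}{9}$ ($T{\left(a \right)} = 5 \left(- \frac{1}{9}\right) = - \frac{5}{9}$)
$t{\left(l \right)} = - \frac{6}{7} - l - \frac{l^{2}}{7}$ ($t{\left(l \right)} = - l - \left(\frac{6}{7} + \frac{l^{2}}{7}\right) = - \frac{6}{7} - l - \frac{l^{2}}{7}$)
$V{\left(q \right)} = - \frac{2}{9}$ ($V{\left(q \right)} = \frac{2}{-9} = 2 \left(- \frac{1}{9}\right) = - \frac{2}{9}$)
$T{\left(-9 \right)} V{\left(-5 \right)} t{\left(-6 \right)} = \left(- \frac{5}{9}\right) \left(- \frac{2}{9}\right) \left(- \frac{6}{7} - -6 - \frac{\left(-6\right)^{2}}{7}\right) = \frac{10 \left(- \frac{6}{7} + 6 - \frac{36}{7}\right)}{81} = \frac{10}{81} \cdot 0 = 0$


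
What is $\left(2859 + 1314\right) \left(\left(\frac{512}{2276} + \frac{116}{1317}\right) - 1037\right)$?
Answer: $- \frac{1080619522411}{249791} \approx -4.3261 \cdot 10^{6}$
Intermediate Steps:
$\left(2859 + 1314\right) \left(\left(\frac{512}{2276} + \frac{116}{1317}\right) - 1037\right) = 4173 \left(\left(512 \cdot \frac{1}{2276} + 116 \cdot \frac{1}{1317}\right) - 1037\right) = 4173 \left(\left(\frac{128}{569} + \frac{116}{1317}\right) - 1037\right) = 4173 \left(\frac{234580}{749373} - 1037\right) = 4173 \left(- \frac{776865221}{749373}\right) = - \frac{1080619522411}{249791}$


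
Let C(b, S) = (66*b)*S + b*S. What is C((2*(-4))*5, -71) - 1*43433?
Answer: 146847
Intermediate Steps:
C(b, S) = 67*S*b (C(b, S) = 66*S*b + S*b = 67*S*b)
C((2*(-4))*5, -71) - 1*43433 = 67*(-71)*((2*(-4))*5) - 1*43433 = 67*(-71)*(-8*5) - 43433 = 67*(-71)*(-40) - 43433 = 190280 - 43433 = 146847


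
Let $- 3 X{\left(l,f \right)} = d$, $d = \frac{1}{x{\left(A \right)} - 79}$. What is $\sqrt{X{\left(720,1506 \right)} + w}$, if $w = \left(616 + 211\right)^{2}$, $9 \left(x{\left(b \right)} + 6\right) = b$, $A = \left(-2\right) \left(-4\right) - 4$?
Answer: $\frac{2 \sqrt{99019412173}}{761} \approx 827.0$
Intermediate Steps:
$A = 4$ ($A = 8 - 4 = 4$)
$x{\left(b \right)} = -6 + \frac{b}{9}$
$d = - \frac{9}{761}$ ($d = \frac{1}{\left(-6 + \frac{1}{9} \cdot 4\right) - 79} = \frac{1}{\left(-6 + \frac{4}{9}\right) - 79} = \frac{1}{- \frac{50}{9} - 79} = \frac{1}{- \frac{761}{9}} = - \frac{9}{761} \approx -0.011827$)
$X{\left(l,f \right)} = \frac{3}{761}$ ($X{\left(l,f \right)} = \left(- \frac{1}{3}\right) \left(- \frac{9}{761}\right) = \frac{3}{761}$)
$w = 683929$ ($w = 827^{2} = 683929$)
$\sqrt{X{\left(720,1506 \right)} + w} = \sqrt{\frac{3}{761} + 683929} = \sqrt{\frac{520469972}{761}} = \frac{2 \sqrt{99019412173}}{761}$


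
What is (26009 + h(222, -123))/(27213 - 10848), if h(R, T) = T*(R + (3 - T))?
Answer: -3359/3273 ≈ -1.0263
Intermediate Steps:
h(R, T) = T*(3 + R - T)
(26009 + h(222, -123))/(27213 - 10848) = (26009 - 123*(3 + 222 - 1*(-123)))/(27213 - 10848) = (26009 - 123*(3 + 222 + 123))/16365 = (26009 - 123*348)*(1/16365) = (26009 - 42804)*(1/16365) = -16795*1/16365 = -3359/3273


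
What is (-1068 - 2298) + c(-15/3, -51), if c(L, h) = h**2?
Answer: -765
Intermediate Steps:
(-1068 - 2298) + c(-15/3, -51) = (-1068 - 2298) + (-51)**2 = -3366 + 2601 = -765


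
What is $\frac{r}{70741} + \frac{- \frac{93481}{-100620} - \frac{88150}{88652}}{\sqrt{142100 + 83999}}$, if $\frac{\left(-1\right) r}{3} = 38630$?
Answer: $- \frac{115890}{70741} - \frac{145593847 \sqrt{226099}}{504210053624940} \approx -1.6384$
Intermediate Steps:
$r = -115890$ ($r = \left(-3\right) 38630 = -115890$)
$\frac{r}{70741} + \frac{- \frac{93481}{-100620} - \frac{88150}{88652}}{\sqrt{142100 + 83999}} = - \frac{115890}{70741} + \frac{- \frac{93481}{-100620} - \frac{88150}{88652}}{\sqrt{142100 + 83999}} = \left(-115890\right) \frac{1}{70741} + \frac{\left(-93481\right) \left(- \frac{1}{100620}\right) - \frac{44075}{44326}}{\sqrt{226099}} = - \frac{115890}{70741} + \left(\frac{93481}{100620} - \frac{44075}{44326}\right) \frac{\sqrt{226099}}{226099} = - \frac{115890}{70741} - \frac{145593847 \frac{\sqrt{226099}}{226099}}{2230041060} = - \frac{115890}{70741} - \frac{145593847 \sqrt{226099}}{504210053624940}$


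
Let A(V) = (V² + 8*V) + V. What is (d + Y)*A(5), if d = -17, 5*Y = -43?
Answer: -1792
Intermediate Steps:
Y = -43/5 (Y = (⅕)*(-43) = -43/5 ≈ -8.6000)
A(V) = V² + 9*V
(d + Y)*A(5) = (-17 - 43/5)*(5*(9 + 5)) = -128*14 = -128/5*70 = -1792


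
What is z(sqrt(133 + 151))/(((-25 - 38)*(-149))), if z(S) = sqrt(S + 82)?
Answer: sqrt(82 + 2*sqrt(71))/9387 ≈ 0.0010592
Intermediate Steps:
z(S) = sqrt(82 + S)
z(sqrt(133 + 151))/(((-25 - 38)*(-149))) = sqrt(82 + sqrt(133 + 151))/(((-25 - 38)*(-149))) = sqrt(82 + sqrt(284))/((-63*(-149))) = sqrt(82 + 2*sqrt(71))/9387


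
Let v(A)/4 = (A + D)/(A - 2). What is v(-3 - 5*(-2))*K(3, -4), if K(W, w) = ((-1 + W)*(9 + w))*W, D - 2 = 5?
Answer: 336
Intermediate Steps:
D = 7 (D = 2 + 5 = 7)
v(A) = 4*(7 + A)/(-2 + A) (v(A) = 4*((A + 7)/(A - 2)) = 4*((7 + A)/(-2 + A)) = 4*(7 + A)/(-2 + A))
K(W, w) = W*(-1 + W)*(9 + w)
v(-3 - 5*(-2))*K(3, -4) = (4*(7 + (-3 - 5*(-2)))/(-2 + (-3 - 5*(-2))))*(3*(-9 - 1*(-4) + 9*3 + 3*(-4))) = (4*(7 + (-3 + 10))/(-2 + (-3 + 10)))*(3*(-9 + 4 + 27 - 12)) = (4*(7 + 7)/(-2 + 7))*(3*10) = (4*14/5)*30 = (4*(⅕)*14)*30 = (56/5)*30 = 336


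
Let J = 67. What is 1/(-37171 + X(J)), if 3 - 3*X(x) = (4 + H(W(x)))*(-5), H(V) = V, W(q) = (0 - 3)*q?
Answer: -3/112495 ≈ -2.6668e-5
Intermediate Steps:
W(q) = -3*q
X(x) = 23/3 - 5*x (X(x) = 1 - (4 - 3*x)*(-5)/3 = 1 - (-20 + 15*x)/3 = 1 + (20/3 - 5*x) = 23/3 - 5*x)
1/(-37171 + X(J)) = 1/(-37171 + (23/3 - 5*67)) = 1/(-37171 + (23/3 - 335)) = 1/(-37171 - 982/3) = 1/(-112495/3) = -3/112495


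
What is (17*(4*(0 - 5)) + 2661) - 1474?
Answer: 847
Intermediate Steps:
(17*(4*(0 - 5)) + 2661) - 1474 = (17*(4*(-5)) + 2661) - 1474 = (17*(-20) + 2661) - 1474 = (-340 + 2661) - 1474 = 2321 - 1474 = 847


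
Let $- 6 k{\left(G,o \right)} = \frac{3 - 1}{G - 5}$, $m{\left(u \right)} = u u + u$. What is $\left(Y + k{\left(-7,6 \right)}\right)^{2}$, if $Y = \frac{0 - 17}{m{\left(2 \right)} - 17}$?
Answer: $\frac{388129}{156816} \approx 2.4751$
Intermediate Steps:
$m{\left(u \right)} = u + u^{2}$ ($m{\left(u \right)} = u^{2} + u = u + u^{2}$)
$k{\left(G,o \right)} = - \frac{1}{3 \left(-5 + G\right)}$ ($k{\left(G,o \right)} = - \frac{\left(3 - 1\right) \frac{1}{G - 5}}{6} = - \frac{2 \frac{1}{-5 + G}}{6} = - \frac{1}{3 \left(-5 + G\right)}$)
$Y = \frac{17}{11}$ ($Y = \frac{0 - 17}{2 \left(1 + 2\right) - 17} = - \frac{17}{2 \cdot 3 - 17} = - \frac{17}{6 - 17} = - \frac{17}{-11} = \left(-17\right) \left(- \frac{1}{11}\right) = \frac{17}{11} \approx 1.5455$)
$\left(Y + k{\left(-7,6 \right)}\right)^{2} = \left(\frac{17}{11} - \frac{1}{-15 + 3 \left(-7\right)}\right)^{2} = \left(\frac{17}{11} - \frac{1}{-15 - 21}\right)^{2} = \left(\frac{17}{11} - \frac{1}{-36}\right)^{2} = \left(\frac{17}{11} - - \frac{1}{36}\right)^{2} = \left(\frac{17}{11} + \frac{1}{36}\right)^{2} = \left(\frac{623}{396}\right)^{2} = \frac{388129}{156816}$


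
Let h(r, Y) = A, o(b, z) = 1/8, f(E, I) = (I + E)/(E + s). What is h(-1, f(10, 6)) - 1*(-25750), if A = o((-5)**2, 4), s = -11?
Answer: 206001/8 ≈ 25750.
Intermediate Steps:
f(E, I) = (E + I)/(-11 + E) (f(E, I) = (I + E)/(E - 11) = (E + I)/(-11 + E))
o(b, z) = 1/8
A = 1/8 ≈ 0.12500
h(r, Y) = 1/8
h(-1, f(10, 6)) - 1*(-25750) = 1/8 - 1*(-25750) = 1/8 + 25750 = 206001/8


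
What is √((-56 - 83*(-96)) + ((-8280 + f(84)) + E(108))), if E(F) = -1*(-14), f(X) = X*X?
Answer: √6702 ≈ 81.866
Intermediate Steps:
f(X) = X²
E(F) = 14
√((-56 - 83*(-96)) + ((-8280 + f(84)) + E(108))) = √((-56 - 83*(-96)) + ((-8280 + 84²) + 14)) = √((-56 + 7968) + ((-8280 + 7056) + 14)) = √(7912 + (-1224 + 14)) = √(7912 - 1210) = √6702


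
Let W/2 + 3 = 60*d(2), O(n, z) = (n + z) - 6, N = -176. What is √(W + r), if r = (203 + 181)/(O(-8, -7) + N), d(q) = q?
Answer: √9005658/197 ≈ 15.233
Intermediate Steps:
O(n, z) = -6 + n + z
W = 234 (W = -6 + 2*(60*2) = -6 + 2*120 = -6 + 240 = 234)
r = -384/197 (r = (203 + 181)/((-6 - 8 - 7) - 176) = 384/(-21 - 176) = 384/(-197) = 384*(-1/197) = -384/197 ≈ -1.9492)
√(W + r) = √(234 - 384/197) = √(45714/197) = √9005658/197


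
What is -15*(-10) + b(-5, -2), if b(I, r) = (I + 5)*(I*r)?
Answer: 150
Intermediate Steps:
b(I, r) = I*r*(5 + I) (b(I, r) = (5 + I)*(I*r) = I*r*(5 + I))
-15*(-10) + b(-5, -2) = -15*(-10) - 5*(-2)*(5 - 5) = 150 - 5*(-2)*0 = 150 + 0 = 150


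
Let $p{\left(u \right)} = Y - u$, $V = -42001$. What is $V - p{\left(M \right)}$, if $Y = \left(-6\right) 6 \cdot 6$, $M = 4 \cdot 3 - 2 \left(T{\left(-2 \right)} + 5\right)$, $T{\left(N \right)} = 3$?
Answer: $-41789$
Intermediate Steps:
$M = -4$ ($M = 4 \cdot 3 - 2 \left(3 + 5\right) = 12 - 16 = -4$)
$Y = -216$ ($Y = \left(-36\right) 6 = -216$)
$p{\left(u \right)} = -216 - u$
$V - p{\left(M \right)} = -42001 - \left(-216 - -4\right) = -42001 - \left(-216 + 4\right) = -42001 - -212 = -42001 + 212 = -41789$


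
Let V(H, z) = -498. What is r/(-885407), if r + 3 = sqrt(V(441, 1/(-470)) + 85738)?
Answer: 3/885407 - 2*sqrt(21310)/885407 ≈ -0.00032636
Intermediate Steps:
r = -3 + 2*sqrt(21310) (r = -3 + sqrt(-498 + 85738) = -3 + sqrt(85240) = -3 + 2*sqrt(21310) ≈ 288.96)
r/(-885407) = (-3 + 2*sqrt(21310))/(-885407) = (-3 + 2*sqrt(21310))*(-1/885407) = 3/885407 - 2*sqrt(21310)/885407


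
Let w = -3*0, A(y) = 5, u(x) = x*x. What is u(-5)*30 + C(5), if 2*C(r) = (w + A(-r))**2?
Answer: 1525/2 ≈ 762.50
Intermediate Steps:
u(x) = x**2
w = 0
C(r) = 25/2 (C(r) = (0 + 5)**2/2 = (1/2)*5**2 = (1/2)*25 = 25/2)
u(-5)*30 + C(5) = (-5)**2*30 + 25/2 = 25*30 + 25/2 = 750 + 25/2 = 1525/2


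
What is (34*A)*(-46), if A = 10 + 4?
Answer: -21896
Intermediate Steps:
A = 14
(34*A)*(-46) = (34*14)*(-46) = 476*(-46) = -21896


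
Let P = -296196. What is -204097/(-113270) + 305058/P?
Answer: 1079116473/1397921705 ≈ 0.77194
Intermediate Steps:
-204097/(-113270) + 305058/P = -204097/(-113270) + 305058/(-296196) = -204097*(-1/113270) + 305058*(-1/296196) = 204097/113270 - 50843/49366 = 1079116473/1397921705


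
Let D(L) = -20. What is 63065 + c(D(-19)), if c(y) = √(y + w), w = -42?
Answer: 63065 + I*√62 ≈ 63065.0 + 7.874*I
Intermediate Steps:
c(y) = √(-42 + y) (c(y) = √(y - 42) = √(-42 + y))
63065 + c(D(-19)) = 63065 + √(-42 - 20) = 63065 + √(-62) = 63065 + I*√62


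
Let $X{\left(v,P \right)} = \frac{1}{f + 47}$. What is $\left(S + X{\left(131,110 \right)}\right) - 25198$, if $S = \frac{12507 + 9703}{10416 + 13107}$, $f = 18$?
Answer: $- \frac{38526148837}{1528995} \approx -25197.0$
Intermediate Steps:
$X{\left(v,P \right)} = \frac{1}{65}$ ($X{\left(v,P \right)} = \frac{1}{18 + 47} = \frac{1}{65}$)
$S = \frac{22210}{23523} \approx 0.94418$
$\left(S + X{\left(131,110 \right)}\right) - 25198 = \left(\frac{22210}{23523} + \frac{1}{65}\right) - 25198 = \frac{1467173}{1528995} - 25198 = - \frac{38526148837}{1528995}$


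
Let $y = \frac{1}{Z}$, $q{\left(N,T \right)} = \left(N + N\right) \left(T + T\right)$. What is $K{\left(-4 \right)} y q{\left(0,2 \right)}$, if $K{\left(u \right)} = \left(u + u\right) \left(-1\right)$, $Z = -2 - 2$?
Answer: $0$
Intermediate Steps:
$q{\left(N,T \right)} = 4 N T$ ($q{\left(N,T \right)} = 2 N 2 T = 4 N T$)
$Z = -4$ ($Z = -2 - 2 = -4$)
$K{\left(u \right)} = - 2 u$ ($K{\left(u \right)} = 2 u \left(-1\right) = - 2 u$)
$y = - \frac{1}{4}$ ($y = \frac{1}{-4} = - \frac{1}{4} \approx -0.25$)
$K{\left(-4 \right)} y q{\left(0,2 \right)} = \left(-2\right) \left(-4\right) \left(- \frac{1}{4}\right) 4 \cdot 0 \cdot 2 = 8 \left(- \frac{1}{4}\right) 0 = \left(-2\right) 0 = 0$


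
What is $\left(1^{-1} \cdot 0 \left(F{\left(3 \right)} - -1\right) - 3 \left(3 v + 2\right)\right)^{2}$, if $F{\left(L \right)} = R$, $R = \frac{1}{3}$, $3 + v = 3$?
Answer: $36$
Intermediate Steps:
$v = 0$ ($v = -3 + 3 = 0$)
$R = \frac{1}{3} \approx 0.33333$
$F{\left(L \right)} = \frac{1}{3}$
$\left(1^{-1} \cdot 0 \left(F{\left(3 \right)} - -1\right) - 3 \left(3 v + 2\right)\right)^{2} = \left(1^{-1} \cdot 0 \left(\frac{1}{3} - -1\right) - 3 \left(3 \cdot 0 + 2\right)\right)^{2} = \left(1 \cdot 0 \left(\frac{1}{3} + 1\right) - 3 \left(0 + 2\right)\right)^{2} = \left(0 \cdot \frac{4}{3} - 6\right)^{2} = \left(0 - 6\right)^{2} = \left(-6\right)^{2} = 36$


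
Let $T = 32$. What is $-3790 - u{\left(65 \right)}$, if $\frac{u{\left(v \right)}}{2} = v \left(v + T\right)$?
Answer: $-16400$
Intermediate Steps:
$u{\left(v \right)} = 2 v \left(32 + v\right)$ ($u{\left(v \right)} = 2 v \left(v + 32\right) = 2 v \left(32 + v\right)$)
$-3790 - u{\left(65 \right)} = -3790 - 2 \cdot 65 \left(32 + 65\right) = -3790 - 2 \cdot 65 \cdot 97 = -3790 - 12610 = -16400$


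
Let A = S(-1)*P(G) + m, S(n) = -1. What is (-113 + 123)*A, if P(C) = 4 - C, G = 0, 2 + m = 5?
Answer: -10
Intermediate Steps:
m = 3 (m = -2 + 5 = 3)
A = -1 (A = -(4 - 1*0) + 3 = -(4 + 0) + 3 = -1*4 + 3 = -4 + 3 = -1)
(-113 + 123)*A = (-113 + 123)*(-1) = 10*(-1) = -10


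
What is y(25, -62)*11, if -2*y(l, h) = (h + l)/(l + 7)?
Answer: 407/64 ≈ 6.3594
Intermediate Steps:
y(l, h) = -(h + l)/(2*(7 + l)) (y(l, h) = -(h + l)/(2*(l + 7)) = -(h + l)/(2*(7 + l)))
y(25, -62)*11 = ((-1*(-62) - 1*25)/(2*(7 + 25)))*11 = ((½)*(62 - 25)/32)*11 = ((½)*(1/32)*37)*11 = (37/64)*11 = 407/64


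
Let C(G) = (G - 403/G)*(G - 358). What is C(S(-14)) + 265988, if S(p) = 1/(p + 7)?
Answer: -36469810/49 ≈ -7.4428e+5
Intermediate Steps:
S(p) = 1/(7 + p)
C(G) = (-358 + G)*(G - 403/G) (C(G) = (G - 403/G)*(-358 + G) = (-358 + G)*(G - 403/G))
C(S(-14)) + 265988 = (-403 + (1/(7 - 14))² - 358/(7 - 14) + 144274/(1/(7 - 14))) + 265988 = (-403 + (1/(-7))² - 358/(-7) + 144274/(1/(-7))) + 265988 = (-403 + (-⅐)² - 358*(-⅐) + 144274/(-⅐)) + 265988 = (-403 + 1/49 + 358/7 + 144274*(-7)) + 265988 = (-403 + 1/49 + 358/7 - 1009918) + 265988 = -49503222/49 + 265988 = -36469810/49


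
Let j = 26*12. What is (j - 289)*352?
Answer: 8096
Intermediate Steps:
j = 312
(j - 289)*352 = (312 - 289)*352 = 23*352 = 8096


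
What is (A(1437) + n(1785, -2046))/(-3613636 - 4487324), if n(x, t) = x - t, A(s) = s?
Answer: -439/675080 ≈ -0.00065029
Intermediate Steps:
(A(1437) + n(1785, -2046))/(-3613636 - 4487324) = (1437 + (1785 - 1*(-2046)))/(-3613636 - 4487324) = (1437 + (1785 + 2046))/(-8100960) = (1437 + 3831)*(-1/8100960) = 5268*(-1/8100960) = -439/675080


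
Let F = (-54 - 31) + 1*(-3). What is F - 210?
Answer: -298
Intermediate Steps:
F = -88 (F = -85 - 3 = -88)
F - 210 = -88 - 210 = -298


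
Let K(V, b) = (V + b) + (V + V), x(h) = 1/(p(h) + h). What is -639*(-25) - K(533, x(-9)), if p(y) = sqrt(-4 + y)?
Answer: 1351353/94 + I*sqrt(13)/94 ≈ 14376.0 + 0.038357*I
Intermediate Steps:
x(h) = 1/(h + sqrt(-4 + h)) (x(h) = 1/(sqrt(-4 + h) + h) = 1/(h + sqrt(-4 + h)))
K(V, b) = b + 3*V (K(V, b) = (V + b) + 2*V = b + 3*V)
-639*(-25) - K(533, x(-9)) = -639*(-25) - (1/(-9 + sqrt(-4 - 9)) + 3*533) = 15975 - (1/(-9 + sqrt(-13)) + 1599) = 15975 - (1/(-9 + I*sqrt(13)) + 1599) = 15975 - (1599 + 1/(-9 + I*sqrt(13))) = 15975 + (-1599 - 1/(-9 + I*sqrt(13))) = 14376 - 1/(-9 + I*sqrt(13))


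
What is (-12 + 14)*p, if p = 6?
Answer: 12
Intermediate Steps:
(-12 + 14)*p = (-12 + 14)*6 = 2*6 = 12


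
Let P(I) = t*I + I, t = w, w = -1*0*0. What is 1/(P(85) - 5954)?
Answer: -1/5869 ≈ -0.00017039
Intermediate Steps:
w = 0 (w = 0*0 = 0)
t = 0
P(I) = I (P(I) = 0*I + I = 0 + I = I)
1/(P(85) - 5954) = 1/(85 - 5954) = 1/(-5869) = -1/5869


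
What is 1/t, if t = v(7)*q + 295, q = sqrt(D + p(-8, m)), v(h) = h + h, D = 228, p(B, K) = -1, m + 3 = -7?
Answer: 295/42533 - 14*sqrt(227)/42533 ≈ 0.0019766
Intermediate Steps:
m = -10 (m = -3 - 7 = -10)
v(h) = 2*h
q = sqrt(227) (q = sqrt(228 - 1) = sqrt(227) ≈ 15.067)
t = 295 + 14*sqrt(227) (t = (2*7)*sqrt(227) + 295 = 14*sqrt(227) + 295 = 295 + 14*sqrt(227) ≈ 505.93)
1/t = 1/(295 + 14*sqrt(227))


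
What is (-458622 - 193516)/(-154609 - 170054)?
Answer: 652138/324663 ≈ 2.0087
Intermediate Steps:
(-458622 - 193516)/(-154609 - 170054) = -652138/(-324663) = -652138*(-1/324663) = 652138/324663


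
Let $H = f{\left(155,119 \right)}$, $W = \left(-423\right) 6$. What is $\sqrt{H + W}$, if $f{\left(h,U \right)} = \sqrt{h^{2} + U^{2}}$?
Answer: $\sqrt{-2538 + \sqrt{38186}} \approx 48.4 i$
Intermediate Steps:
$f{\left(h,U \right)} = \sqrt{U^{2} + h^{2}}$
$W = -2538$
$H = \sqrt{38186}$ ($H = \sqrt{119^{2} + 155^{2}} = \sqrt{14161 + 24025} = \sqrt{38186} \approx 195.41$)
$\sqrt{H + W} = \sqrt{\sqrt{38186} - 2538} = \sqrt{-2538 + \sqrt{38186}}$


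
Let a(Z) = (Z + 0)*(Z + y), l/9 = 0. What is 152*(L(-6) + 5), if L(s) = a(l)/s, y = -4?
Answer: 760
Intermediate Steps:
l = 0 (l = 9*0 = 0)
a(Z) = Z*(-4 + Z) (a(Z) = (Z + 0)*(Z - 4) = Z*(-4 + Z))
L(s) = 0 (L(s) = (0*(-4 + 0))/s = (0*(-4))/s = 0/s = 0)
152*(L(-6) + 5) = 152*(0 + 5) = 152*5 = 760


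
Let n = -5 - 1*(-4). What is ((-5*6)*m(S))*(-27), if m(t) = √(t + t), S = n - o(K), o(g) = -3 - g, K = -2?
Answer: 0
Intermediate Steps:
n = -1 (n = -5 + 4 = -1)
S = 0 (S = -1 - (-3 - 1*(-2)) = -1 - (-3 + 2) = -1 - 1*(-1) = -1 + 1 = 0)
m(t) = √2*√t (m(t) = √(2*t) = √2*√t)
((-5*6)*m(S))*(-27) = ((-5*6)*(√2*√0))*(-27) = -30*√2*0*(-27) = -30*0*(-27) = 0*(-27) = 0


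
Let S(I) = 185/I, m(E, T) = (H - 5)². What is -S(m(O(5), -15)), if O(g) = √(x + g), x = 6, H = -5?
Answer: -37/20 ≈ -1.8500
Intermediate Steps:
O(g) = √(6 + g)
m(E, T) = 100 (m(E, T) = (-5 - 5)² = (-10)² = 100)
-S(m(O(5), -15)) = -185/100 = -1*37/20 = -37/20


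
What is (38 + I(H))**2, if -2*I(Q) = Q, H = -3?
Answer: 6241/4 ≈ 1560.3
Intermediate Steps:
I(Q) = -Q/2
(38 + I(H))**2 = (38 - 1/2*(-3))**2 = (38 + 3/2)**2 = (79/2)**2 = 6241/4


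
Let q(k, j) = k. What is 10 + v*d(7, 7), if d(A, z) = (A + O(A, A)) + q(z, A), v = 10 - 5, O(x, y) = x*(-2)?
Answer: 10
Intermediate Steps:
O(x, y) = -2*x
v = 5
d(A, z) = z - A (d(A, z) = (A - 2*A) + z = -A + z = z - A)
10 + v*d(7, 7) = 10 + 5*(7 - 1*7) = 10 + 5*(7 - 7) = 10 + 5*0 = 10 + 0 = 10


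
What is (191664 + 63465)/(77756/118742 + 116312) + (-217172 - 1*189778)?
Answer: -133819915010221/328838030 ≈ -4.0695e+5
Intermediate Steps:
(191664 + 63465)/(77756/118742 + 116312) + (-217172 - 1*189778) = 255129/(77756*(1/118742) + 116312) + (-217172 - 189778) = 255129/(38878/59371 + 116312) - 406950 = 255129/(6905598630/59371) - 406950 = 255129*(59371/6905598630) - 406950 = 721298279/328838030 - 406950 = -133819915010221/328838030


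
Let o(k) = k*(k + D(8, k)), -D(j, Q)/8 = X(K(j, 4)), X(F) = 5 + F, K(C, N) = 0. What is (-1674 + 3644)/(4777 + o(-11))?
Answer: 985/2669 ≈ 0.36905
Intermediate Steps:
D(j, Q) = -40 (D(j, Q) = -8*(5 + 0) = -8*5 = -40)
o(k) = k*(-40 + k) (o(k) = k*(k - 40) = k*(-40 + k))
(-1674 + 3644)/(4777 + o(-11)) = (-1674 + 3644)/(4777 - 11*(-40 - 11)) = 1970/(4777 - 11*(-51)) = 1970/(4777 + 561) = 1970/5338 = 1970*(1/5338) = 985/2669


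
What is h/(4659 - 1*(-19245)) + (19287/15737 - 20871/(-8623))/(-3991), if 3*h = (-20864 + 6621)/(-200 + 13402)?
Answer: -476122494594155635/512735776822988357184 ≈ -0.00092859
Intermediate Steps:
h = -14243/39606 (h = ((-20864 + 6621)/(-200 + 13402))/3 = (-14243/13202)/3 = (-14243*1/13202)/3 = (⅓)*(-14243/13202) = -14243/39606 ≈ -0.35962)
h/(4659 - 1*(-19245)) + (19287/15737 - 20871/(-8623))/(-3991) = -14243/(39606*(4659 - 1*(-19245))) + (19287/15737 - 20871/(-8623))/(-3991) = -14243/(39606*(4659 + 19245)) + (19287*(1/15737) - 20871*(-1/8623))*(-1/3991) = -14243/39606/23904 + (19287/15737 + 20871/8623)*(-1/3991) = -14243/39606*1/23904 + (494758728/135700151)*(-1/3991) = -14243/946741824 - 494758728/541579302641 = -476122494594155635/512735776822988357184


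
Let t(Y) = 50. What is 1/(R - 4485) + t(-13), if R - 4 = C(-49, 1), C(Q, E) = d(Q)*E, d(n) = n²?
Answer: 103999/2080 ≈ 50.000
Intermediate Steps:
C(Q, E) = E*Q² (C(Q, E) = Q²*E = E*Q²)
R = 2405 (R = 4 + 1*(-49)² = 4 + 1*2401 = 4 + 2401 = 2405)
1/(R - 4485) + t(-13) = 1/(2405 - 4485) + 50 = 1/(-2080) + 50 = -1/2080 + 50 = 103999/2080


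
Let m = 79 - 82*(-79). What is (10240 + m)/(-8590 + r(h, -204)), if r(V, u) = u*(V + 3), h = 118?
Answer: -16797/33274 ≈ -0.50481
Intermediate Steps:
m = 6557 (m = 79 + 6478 = 6557)
r(V, u) = u*(3 + V)
(10240 + m)/(-8590 + r(h, -204)) = (10240 + 6557)/(-8590 - 204*(3 + 118)) = 16797/(-8590 - 204*121) = 16797/(-8590 - 24684) = 16797/(-33274) = 16797*(-1/33274) = -16797/33274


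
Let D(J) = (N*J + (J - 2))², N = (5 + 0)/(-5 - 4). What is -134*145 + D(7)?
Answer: -1573730/81 ≈ -19429.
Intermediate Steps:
N = -5/9 (N = 5/(-9) = 5*(-⅑) = -5/9 ≈ -0.55556)
D(J) = (-2 + 4*J/9)² (D(J) = (-5*J/9 + (J - 2))² = (-5*J/9 + (-2 + J))² = (-2 + 4*J/9)²)
-134*145 + D(7) = -134*145 + 4*(-9 + 2*7)²/81 = -19430 + 4*(-9 + 14)²/81 = -19430 + (4/81)*5² = -19430 + (4/81)*25 = -19430 + 100/81 = -1573730/81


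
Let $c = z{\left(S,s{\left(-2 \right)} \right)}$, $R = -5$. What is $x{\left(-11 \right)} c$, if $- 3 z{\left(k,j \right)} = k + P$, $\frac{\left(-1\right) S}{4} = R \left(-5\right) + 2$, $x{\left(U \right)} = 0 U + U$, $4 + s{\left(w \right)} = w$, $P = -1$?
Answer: $- \frac{1199}{3} \approx -399.67$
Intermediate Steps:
$s{\left(w \right)} = -4 + w$
$x{\left(U \right)} = U$ ($x{\left(U \right)} = 0 + U = U$)
$S = -108$ ($S = - 4 \left(\left(-5\right) \left(-5\right) + 2\right) = - 4 \left(25 + 2\right) = \left(-4\right) 27 = -108$)
$z{\left(k,j \right)} = \frac{1}{3} - \frac{k}{3}$ ($z{\left(k,j \right)} = - \frac{k - 1}{3} = - \frac{-1 + k}{3} = \frac{1}{3} - \frac{k}{3}$)
$c = \frac{109}{3}$ ($c = \frac{1}{3} - -36 = \frac{1}{3} + 36 = \frac{109}{3} \approx 36.333$)
$x{\left(-11 \right)} c = \left(-11\right) \frac{109}{3} = - \frac{1199}{3}$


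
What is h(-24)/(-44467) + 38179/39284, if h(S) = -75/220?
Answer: 9337454419/9607628954 ≈ 0.97188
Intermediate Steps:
h(S) = -15/44 (h(S) = -75*1/220 = -15/44)
h(-24)/(-44467) + 38179/39284 = -15/44/(-44467) + 38179/39284 = -15/44*(-1/44467) + 38179*(1/39284) = 15/1956548 + 38179/39284 = 9337454419/9607628954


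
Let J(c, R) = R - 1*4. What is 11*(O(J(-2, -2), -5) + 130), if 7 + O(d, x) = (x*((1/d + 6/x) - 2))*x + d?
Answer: 2167/6 ≈ 361.17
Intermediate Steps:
J(c, R) = -4 + R (J(c, R) = R - 4 = -4 + R)
O(d, x) = -7 + d + x²*(-2 + 1/d + 6/x) (O(d, x) = -7 + ((x*((1/d + 6/x) - 2))*x + d) = -7 + ((x*(-2 + 1/d + 6/x))*x + d) = -7 + (x²*(-2 + 1/d + 6/x) + d) = -7 + (d + x²*(-2 + 1/d + 6/x)) = -7 + d + x²*(-2 + 1/d + 6/x))
11*(O(J(-2, -2), -5) + 130) = 11*((-7 + (-4 - 2) - 2*(-5)² + 6*(-5) + (-5)²/(-4 - 2)) + 130) = 11*((-7 - 6 - 2*25 - 30 + 25/(-6)) + 130) = 11*((-7 - 6 - 50 - 30 - ⅙*25) + 130) = 11*((-7 - 6 - 50 - 30 - 25/6) + 130) = 11*(-583/6 + 130) = 11*(197/6) = 2167/6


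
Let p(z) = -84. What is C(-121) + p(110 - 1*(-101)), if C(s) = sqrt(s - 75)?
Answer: -84 + 14*I ≈ -84.0 + 14.0*I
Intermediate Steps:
C(s) = sqrt(-75 + s)
C(-121) + p(110 - 1*(-101)) = sqrt(-75 - 121) - 84 = sqrt(-196) - 84 = 14*I - 84 = -84 + 14*I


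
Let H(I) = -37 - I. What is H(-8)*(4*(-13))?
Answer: 1508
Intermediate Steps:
H(-8)*(4*(-13)) = (-37 - 1*(-8))*(4*(-13)) = (-37 + 8)*(-52) = -29*(-52) = 1508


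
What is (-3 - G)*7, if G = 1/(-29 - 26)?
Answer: -1148/55 ≈ -20.873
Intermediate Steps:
G = -1/55 (G = 1/(-55) = -1/55 ≈ -0.018182)
(-3 - G)*7 = (-3 - 1*(-1/55))*7 = (-3 + 1/55)*7 = -164/55*7 = -1148/55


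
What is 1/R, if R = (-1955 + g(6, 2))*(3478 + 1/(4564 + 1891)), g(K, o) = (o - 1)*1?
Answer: -6455/43868259414 ≈ -1.4715e-7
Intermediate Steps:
g(K, o) = -1 + o (g(K, o) = (-1 + o)*1 = -1 + o)
R = -43868259414/6455 (R = (-1955 + (-1 + 2))*(3478 + 1/(4564 + 1891)) = (-1955 + 1)*(3478 + 1/6455) = -1954*(3478 + 1/6455) = -1954*22450491/6455 = -43868259414/6455 ≈ -6.7960e+6)
1/R = 1/(-43868259414/6455) = -6455/43868259414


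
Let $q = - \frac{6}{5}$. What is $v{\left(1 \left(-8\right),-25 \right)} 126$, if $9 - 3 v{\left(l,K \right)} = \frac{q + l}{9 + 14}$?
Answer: $\frac{1974}{5} \approx 394.8$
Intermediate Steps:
$q = - \frac{6}{5}$ ($q = \left(-6\right) \frac{1}{5} = - \frac{6}{5} \approx -1.2$)
$v{\left(l,K \right)} = \frac{347}{115} - \frac{l}{69}$ ($v{\left(l,K \right)} = 3 - \frac{\left(- \frac{6}{5} + l\right) \frac{1}{9 + 14}}{3} = 3 - \frac{\left(- \frac{6}{5} + l\right) \frac{1}{23}}{3} = 3 - \frac{- \frac{6}{115} + \frac{l}{23}}{3} = 3 - \left(- \frac{2}{115} + \frac{l}{69}\right) = \frac{347}{115} - \frac{l}{69}$)
$v{\left(1 \left(-8\right),-25 \right)} 126 = \left(\frac{347}{115} - \frac{1 \left(-8\right)}{69}\right) 126 = \left(\frac{347}{115} - - \frac{8}{69}\right) 126 = \left(\frac{347}{115} + \frac{8}{69}\right) 126 = \frac{47}{15} \cdot 126 = \frac{1974}{5}$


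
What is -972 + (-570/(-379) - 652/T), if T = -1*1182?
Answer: -217256884/223989 ≈ -969.94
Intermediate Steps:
T = -1182
-972 + (-570/(-379) - 652/T) = -972 + (-570/(-379) - 652/(-1182)) = -972 + (-570*(-1/379) - 652*(-1/1182)) = -972 + (570/379 + 326/591) = -972 + 460424/223989 = -217256884/223989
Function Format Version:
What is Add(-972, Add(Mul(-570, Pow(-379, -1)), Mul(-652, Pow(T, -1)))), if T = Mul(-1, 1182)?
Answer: Rational(-217256884, 223989) ≈ -969.94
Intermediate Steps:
T = -1182
Add(-972, Add(Mul(-570, Pow(-379, -1)), Mul(-652, Pow(T, -1)))) = Add(-972, Add(Mul(-570, Pow(-379, -1)), Mul(-652, Pow(-1182, -1)))) = Add(-972, Add(Mul(-570, Rational(-1, 379)), Mul(-652, Rational(-1, 1182)))) = Add(-972, Add(Rational(570, 379), Rational(326, 591))) = Add(-972, Rational(460424, 223989)) = Rational(-217256884, 223989)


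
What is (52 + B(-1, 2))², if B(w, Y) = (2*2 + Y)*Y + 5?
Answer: 4761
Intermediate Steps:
B(w, Y) = 5 + Y*(4 + Y) (B(w, Y) = (4 + Y)*Y + 5 = Y*(4 + Y) + 5 = 5 + Y*(4 + Y))
(52 + B(-1, 2))² = (52 + (5 + 2² + 4*2))² = (52 + (5 + 4 + 8))² = (52 + 17)² = 69² = 4761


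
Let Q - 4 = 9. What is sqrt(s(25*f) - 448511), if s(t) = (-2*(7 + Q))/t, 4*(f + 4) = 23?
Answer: 3*I*sqrt(61047455)/35 ≈ 669.71*I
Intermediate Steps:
Q = 13 (Q = 4 + 9 = 13)
f = 7/4 (f = -4 + (1/4)*23 = -4 + 23/4 = 7/4 ≈ 1.7500)
s(t) = -40/t (s(t) = (-2*(7 + 13))/t = (-2*20)/t = -40/t)
sqrt(s(25*f) - 448511) = sqrt(-40/(25*(7/4)) - 448511) = sqrt(-40/175/4 - 448511) = sqrt(-40*4/175 - 448511) = sqrt(-32/35 - 448511) = sqrt(-15697917/35) = 3*I*sqrt(61047455)/35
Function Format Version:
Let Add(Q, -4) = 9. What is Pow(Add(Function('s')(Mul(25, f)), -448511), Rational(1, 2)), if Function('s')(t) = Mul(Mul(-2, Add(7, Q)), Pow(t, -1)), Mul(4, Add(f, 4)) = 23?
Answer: Mul(Rational(3, 35), I, Pow(61047455, Rational(1, 2))) ≈ Mul(669.71, I)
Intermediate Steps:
Q = 13 (Q = Add(4, 9) = 13)
f = Rational(7, 4) (f = Add(-4, Mul(Rational(1, 4), 23)) = Add(-4, Rational(23, 4)) = Rational(7, 4) ≈ 1.7500)
Function('s')(t) = Mul(-40, Pow(t, -1)) (Function('s')(t) = Mul(Mul(-2, Add(7, 13)), Pow(t, -1)) = Mul(Mul(-2, 20), Pow(t, -1)) = Mul(-40, Pow(t, -1)))
Pow(Add(Function('s')(Mul(25, f)), -448511), Rational(1, 2)) = Pow(Add(Mul(-40, Pow(Mul(25, Rational(7, 4)), -1)), -448511), Rational(1, 2)) = Pow(Add(Mul(-40, Pow(Rational(175, 4), -1)), -448511), Rational(1, 2)) = Pow(Add(Mul(-40, Rational(4, 175)), -448511), Rational(1, 2)) = Pow(Add(Rational(-32, 35), -448511), Rational(1, 2)) = Pow(Rational(-15697917, 35), Rational(1, 2)) = Mul(Rational(3, 35), I, Pow(61047455, Rational(1, 2)))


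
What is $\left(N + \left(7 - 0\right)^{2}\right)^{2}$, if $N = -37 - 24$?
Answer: $144$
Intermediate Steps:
$N = -61$ ($N = -37 - 24 = -61$)
$\left(N + \left(7 - 0\right)^{2}\right)^{2} = \left(-61 + \left(7 - 0\right)^{2}\right)^{2} = \left(-61 + \left(7 + \left(-1 + 1\right)\right)^{2}\right)^{2} = \left(-61 + \left(7 + 0\right)^{2}\right)^{2} = \left(-61 + 7^{2}\right)^{2} = \left(-61 + 49\right)^{2} = \left(-12\right)^{2} = 144$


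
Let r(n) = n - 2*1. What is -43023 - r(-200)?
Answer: -42821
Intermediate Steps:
r(n) = -2 + n (r(n) = n - 2 = -2 + n)
-43023 - r(-200) = -43023 - (-2 - 200) = -43023 - 1*(-202) = -43023 + 202 = -42821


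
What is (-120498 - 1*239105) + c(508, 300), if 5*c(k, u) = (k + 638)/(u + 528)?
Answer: -248125879/690 ≈ -3.5960e+5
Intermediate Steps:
c(k, u) = (638 + k)/(5*(528 + u)) (c(k, u) = ((k + 638)/(u + 528))/5 = ((638 + k)/(528 + u))/5 = (638 + k)/(5*(528 + u)))
(-120498 - 1*239105) + c(508, 300) = (-120498 - 1*239105) + (638 + 508)/(5*(528 + 300)) = (-120498 - 239105) + (⅕)*1146/828 = -359603 + (⅕)*(1/828)*1146 = -359603 + 191/690 = -248125879/690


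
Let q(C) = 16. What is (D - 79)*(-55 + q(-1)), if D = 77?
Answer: 78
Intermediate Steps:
(D - 79)*(-55 + q(-1)) = (77 - 79)*(-55 + 16) = -2*(-39) = 78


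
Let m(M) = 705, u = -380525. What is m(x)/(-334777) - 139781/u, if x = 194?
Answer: 46527193712/127391017925 ≈ 0.36523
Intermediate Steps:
m(x)/(-334777) - 139781/u = 705/(-334777) - 139781/(-380525) = 705*(-1/334777) - 139781*(-1/380525) = -705/334777 + 139781/380525 = 46527193712/127391017925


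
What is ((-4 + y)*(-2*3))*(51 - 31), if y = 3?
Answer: 120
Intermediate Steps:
((-4 + y)*(-2*3))*(51 - 31) = ((-4 + 3)*(-2*3))*(51 - 31) = -1*(-6)*20 = 6*20 = 120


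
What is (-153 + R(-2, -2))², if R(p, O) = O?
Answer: 24025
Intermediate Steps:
(-153 + R(-2, -2))² = (-153 - 2)² = (-155)² = 24025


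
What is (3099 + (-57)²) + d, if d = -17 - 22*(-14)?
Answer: 6639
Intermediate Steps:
d = 291 (d = -17 + 308 = 291)
(3099 + (-57)²) + d = (3099 + (-57)²) + 291 = (3099 + 3249) + 291 = 6348 + 291 = 6639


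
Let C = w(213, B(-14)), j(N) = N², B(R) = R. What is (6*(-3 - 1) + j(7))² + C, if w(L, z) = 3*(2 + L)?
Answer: 1270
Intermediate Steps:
w(L, z) = 6 + 3*L
C = 645 (C = 6 + 3*213 = 6 + 639 = 645)
(6*(-3 - 1) + j(7))² + C = (6*(-3 - 1) + 7²)² + 645 = (6*(-4) + 49)² + 645 = (-24 + 49)² + 645 = 25² + 645 = 625 + 645 = 1270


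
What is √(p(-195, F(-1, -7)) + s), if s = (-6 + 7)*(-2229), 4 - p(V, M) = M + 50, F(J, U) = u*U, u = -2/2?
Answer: I*√2282 ≈ 47.77*I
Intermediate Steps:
u = -1 (u = -2*½ = -1)
F(J, U) = -U
p(V, M) = -46 - M (p(V, M) = 4 - (M + 50) = 4 - (50 + M) = 4 + (-50 - M) = -46 - M)
s = -2229 (s = 1*(-2229) = -2229)
√(p(-195, F(-1, -7)) + s) = √((-46 - (-1)*(-7)) - 2229) = √((-46 - 1*7) - 2229) = √((-46 - 7) - 2229) = √(-53 - 2229) = √(-2282) = I*√2282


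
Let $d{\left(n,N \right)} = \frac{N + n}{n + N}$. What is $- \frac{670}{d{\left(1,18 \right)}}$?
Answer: $-670$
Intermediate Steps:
$d{\left(n,N \right)} = 1$ ($d{\left(n,N \right)} = \frac{N + n}{N + n} = 1$)
$- \frac{670}{d{\left(1,18 \right)}} = - \frac{670}{1} = \left(-670\right) 1 = -670$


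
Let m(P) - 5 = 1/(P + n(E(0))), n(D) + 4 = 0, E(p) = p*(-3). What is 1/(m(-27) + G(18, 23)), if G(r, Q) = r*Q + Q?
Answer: 31/13701 ≈ 0.0022626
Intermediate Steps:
E(p) = -3*p
n(D) = -4 (n(D) = -4 + 0 = -4)
m(P) = 5 + 1/(-4 + P) (m(P) = 5 + 1/(P - 4) = 5 + 1/(-4 + P))
G(r, Q) = Q + Q*r (G(r, Q) = Q*r + Q = Q + Q*r)
1/(m(-27) + G(18, 23)) = 1/((-19 + 5*(-27))/(-4 - 27) + 23*(1 + 18)) = 1/((-19 - 135)/(-31) + 23*19) = 1/(-1/31*(-154) + 437) = 1/(154/31 + 437) = 1/(13701/31) = 31/13701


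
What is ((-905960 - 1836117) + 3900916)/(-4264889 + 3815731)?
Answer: -1158839/449158 ≈ -2.5800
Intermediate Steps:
((-905960 - 1836117) + 3900916)/(-4264889 + 3815731) = (-2742077 + 3900916)/(-449158) = 1158839*(-1/449158) = -1158839/449158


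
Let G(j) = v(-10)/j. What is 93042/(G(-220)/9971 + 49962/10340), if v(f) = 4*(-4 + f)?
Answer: 4796321612940/249086867 ≈ 19256.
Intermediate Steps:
v(f) = -16 + 4*f
G(j) = -56/j (G(j) = (-16 + 4*(-10))/j = (-16 - 40)/j = -56/j)
93042/(G(-220)/9971 + 49962/10340) = 93042/(-56/(-220)/9971 + 49962/10340) = 93042/(-56*(-1/220)*(1/9971) + 49962*(1/10340)) = 93042/((14/55)*(1/9971) + 2271/470) = 93042/(14/548405 + 2271/470) = 93042/(249086867/51550070) = 93042*(51550070/249086867) = 4796321612940/249086867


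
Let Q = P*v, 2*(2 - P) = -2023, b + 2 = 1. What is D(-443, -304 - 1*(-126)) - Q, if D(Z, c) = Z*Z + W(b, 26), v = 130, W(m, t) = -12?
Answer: 64482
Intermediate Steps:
b = -1 (b = -2 + 1 = -1)
D(Z, c) = -12 + Z² (D(Z, c) = Z*Z - 12 = Z² - 12 = -12 + Z²)
P = 2027/2 (P = 2 - ½*(-2023) = 2 + 2023/2 = 2027/2 ≈ 1013.5)
Q = 131755 (Q = (2027/2)*130 = 131755)
D(-443, -304 - 1*(-126)) - Q = (-12 + (-443)²) - 1*131755 = (-12 + 196249) - 131755 = 196237 - 131755 = 64482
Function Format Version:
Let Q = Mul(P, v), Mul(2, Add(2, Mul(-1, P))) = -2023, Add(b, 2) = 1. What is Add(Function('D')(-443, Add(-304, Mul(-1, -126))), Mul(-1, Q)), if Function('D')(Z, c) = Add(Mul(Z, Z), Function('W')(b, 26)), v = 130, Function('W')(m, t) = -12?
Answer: 64482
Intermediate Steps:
b = -1 (b = Add(-2, 1) = -1)
Function('D')(Z, c) = Add(-12, Pow(Z, 2)) (Function('D')(Z, c) = Add(Mul(Z, Z), -12) = Add(Pow(Z, 2), -12) = Add(-12, Pow(Z, 2)))
P = Rational(2027, 2) (P = Add(2, Mul(Rational(-1, 2), -2023)) = Add(2, Rational(2023, 2)) = Rational(2027, 2) ≈ 1013.5)
Q = 131755 (Q = Mul(Rational(2027, 2), 130) = 131755)
Add(Function('D')(-443, Add(-304, Mul(-1, -126))), Mul(-1, Q)) = Add(Add(-12, Pow(-443, 2)), Mul(-1, 131755)) = Add(Add(-12, 196249), -131755) = Add(196237, -131755) = 64482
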